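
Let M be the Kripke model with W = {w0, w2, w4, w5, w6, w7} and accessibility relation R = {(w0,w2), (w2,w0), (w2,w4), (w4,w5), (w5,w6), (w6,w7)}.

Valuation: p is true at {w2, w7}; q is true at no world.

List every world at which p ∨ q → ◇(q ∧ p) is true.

{w0, w4, w5, w6}

w0: p ∨ q is F, ◇(q ∧ p) is F. ✓
w2: p ∨ q is T, ◇(q ∧ p) is F. ✗
w4: p ∨ q is F, ◇(q ∧ p) is F. ✓
w5: p ∨ q is F, ◇(q ∧ p) is F. ✓
w6: p ∨ q is F, ◇(q ∧ p) is F. ✓
w7: p ∨ q is T, ◇(q ∧ p) is F. ✗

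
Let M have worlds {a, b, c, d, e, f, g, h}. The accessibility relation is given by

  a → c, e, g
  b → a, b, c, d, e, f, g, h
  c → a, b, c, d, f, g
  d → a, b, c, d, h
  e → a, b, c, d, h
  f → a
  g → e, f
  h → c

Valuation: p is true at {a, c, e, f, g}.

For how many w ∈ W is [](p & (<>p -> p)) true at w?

a: successors {c, e, g}; p & (<>p -> p) there: c:T, e:T, g:T. ✓
b: successors {a, b, c, d, e, f, g, h}; p & (<>p -> p) there: a:T, b:F, c:T, d:F, e:T, f:T, g:T, h:F. ✗
c: successors {a, b, c, d, f, g}; p & (<>p -> p) there: a:T, b:F, c:T, d:F, f:T, g:T. ✗
d: successors {a, b, c, d, h}; p & (<>p -> p) there: a:T, b:F, c:T, d:F, h:F. ✗
e: successors {a, b, c, d, h}; p & (<>p -> p) there: a:T, b:F, c:T, d:F, h:F. ✗
f: successors {a}; p & (<>p -> p) there: a:T. ✓
g: successors {e, f}; p & (<>p -> p) there: e:T, f:T. ✓
h: successors {c}; p & (<>p -> p) there: c:T. ✓
Satisfying worlds: {a, f, g, h}.

4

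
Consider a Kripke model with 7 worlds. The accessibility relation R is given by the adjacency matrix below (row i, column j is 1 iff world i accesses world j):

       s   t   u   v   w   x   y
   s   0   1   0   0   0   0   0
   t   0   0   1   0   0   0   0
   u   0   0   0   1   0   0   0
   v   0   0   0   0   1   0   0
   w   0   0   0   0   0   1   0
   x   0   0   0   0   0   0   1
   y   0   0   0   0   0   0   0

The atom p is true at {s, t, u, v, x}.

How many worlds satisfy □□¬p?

4

s: successors {t}; □¬p there: t:F. ✗
t: successors {u}; □¬p there: u:F. ✗
u: successors {v}; □¬p there: v:T. ✓
v: successors {w}; □¬p there: w:F. ✗
w: successors {x}; □¬p there: x:T. ✓
x: successors {y}; □¬p there: y:T. ✓
y: no successors, so □□¬p holds vacuously. ✓
Satisfying worlds: {u, w, x, y}.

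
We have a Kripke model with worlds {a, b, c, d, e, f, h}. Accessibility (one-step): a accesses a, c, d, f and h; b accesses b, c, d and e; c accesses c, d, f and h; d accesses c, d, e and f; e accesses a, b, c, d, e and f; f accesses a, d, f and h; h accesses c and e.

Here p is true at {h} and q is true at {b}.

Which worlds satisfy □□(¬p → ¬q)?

a: successors {a, c, d, f, h}; □(¬p → ¬q) there: a:T, c:T, d:T, f:T, h:T. ✓
b: successors {b, c, d, e}; □(¬p → ¬q) there: b:F, c:T, d:T, e:F. ✗
c: successors {c, d, f, h}; □(¬p → ¬q) there: c:T, d:T, f:T, h:T. ✓
d: successors {c, d, e, f}; □(¬p → ¬q) there: c:T, d:T, e:F, f:T. ✗
e: successors {a, b, c, d, e, f}; □(¬p → ¬q) there: a:T, b:F, c:T, d:T, e:F, f:T. ✗
f: successors {a, d, f, h}; □(¬p → ¬q) there: a:T, d:T, f:T, h:T. ✓
h: successors {c, e}; □(¬p → ¬q) there: c:T, e:F. ✗

{a, c, f}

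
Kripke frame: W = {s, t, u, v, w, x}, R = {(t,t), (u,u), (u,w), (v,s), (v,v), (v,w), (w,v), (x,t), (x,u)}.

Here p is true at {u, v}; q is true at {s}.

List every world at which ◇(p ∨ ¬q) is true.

s: no successors, so ◇(p ∨ ¬q) fails. ✗
t: successors {t}; p ∨ ¬q there: t:T. ✓
u: successors {u, w}; p ∨ ¬q there: u:T, w:T. ✓
v: successors {s, v, w}; p ∨ ¬q there: s:F, v:T, w:T. ✓
w: successors {v}; p ∨ ¬q there: v:T. ✓
x: successors {t, u}; p ∨ ¬q there: t:T, u:T. ✓

{t, u, v, w, x}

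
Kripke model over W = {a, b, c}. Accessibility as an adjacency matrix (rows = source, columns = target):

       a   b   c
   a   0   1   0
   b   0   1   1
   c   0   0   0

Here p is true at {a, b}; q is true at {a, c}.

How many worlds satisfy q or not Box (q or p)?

a: q is T, not Box (q or p) is F. ✓
b: q is F, not Box (q or p) is F. ✗
c: q is T, not Box (q or p) is F. ✓
Satisfying worlds: {a, c}.

2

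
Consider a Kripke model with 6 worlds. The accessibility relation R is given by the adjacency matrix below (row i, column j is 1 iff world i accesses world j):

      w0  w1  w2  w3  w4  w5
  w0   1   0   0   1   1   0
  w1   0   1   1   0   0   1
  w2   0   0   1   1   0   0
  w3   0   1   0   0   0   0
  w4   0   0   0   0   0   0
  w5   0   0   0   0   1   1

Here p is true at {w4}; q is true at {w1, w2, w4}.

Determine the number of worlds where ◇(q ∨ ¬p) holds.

5

w0: successors {w0, w3, w4}; q ∨ ¬p there: w0:T, w3:T, w4:T. ✓
w1: successors {w1, w2, w5}; q ∨ ¬p there: w1:T, w2:T, w5:T. ✓
w2: successors {w2, w3}; q ∨ ¬p there: w2:T, w3:T. ✓
w3: successors {w1}; q ∨ ¬p there: w1:T. ✓
w4: no successors, so ◇(q ∨ ¬p) fails. ✗
w5: successors {w4, w5}; q ∨ ¬p there: w4:T, w5:T. ✓
Satisfying worlds: {w0, w1, w2, w3, w5}.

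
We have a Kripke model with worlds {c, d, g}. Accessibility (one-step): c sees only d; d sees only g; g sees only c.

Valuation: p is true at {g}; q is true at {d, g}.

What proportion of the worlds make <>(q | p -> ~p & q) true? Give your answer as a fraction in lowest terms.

c: successors {d}; q | p -> ~p & q there: d:T. ✓
d: successors {g}; q | p -> ~p & q there: g:F. ✗
g: successors {c}; q | p -> ~p & q there: c:T. ✓
That's 2 of 3 worlds, so 2/3.

2/3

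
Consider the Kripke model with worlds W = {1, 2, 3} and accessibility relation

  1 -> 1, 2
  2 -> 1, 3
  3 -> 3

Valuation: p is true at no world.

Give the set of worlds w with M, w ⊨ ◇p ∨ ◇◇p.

1: ◇p is F, ◇◇p is F. ✗
2: ◇p is F, ◇◇p is F. ✗
3: ◇p is F, ◇◇p is F. ✗

∅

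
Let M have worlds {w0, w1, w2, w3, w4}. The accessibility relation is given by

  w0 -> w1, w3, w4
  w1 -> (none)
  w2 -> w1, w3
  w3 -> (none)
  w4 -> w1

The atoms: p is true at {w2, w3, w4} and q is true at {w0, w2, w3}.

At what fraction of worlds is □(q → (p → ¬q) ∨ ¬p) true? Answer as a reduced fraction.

w0: successors {w1, w3, w4}; q → (p → ¬q) ∨ ¬p there: w1:T, w3:F, w4:T. ✗
w1: no successors, so □(q → (p → ¬q) ∨ ¬p) holds vacuously. ✓
w2: successors {w1, w3}; q → (p → ¬q) ∨ ¬p there: w1:T, w3:F. ✗
w3: no successors, so □(q → (p → ¬q) ∨ ¬p) holds vacuously. ✓
w4: successors {w1}; q → (p → ¬q) ∨ ¬p there: w1:T. ✓
That's 3 of 5 worlds, so 3/5.

3/5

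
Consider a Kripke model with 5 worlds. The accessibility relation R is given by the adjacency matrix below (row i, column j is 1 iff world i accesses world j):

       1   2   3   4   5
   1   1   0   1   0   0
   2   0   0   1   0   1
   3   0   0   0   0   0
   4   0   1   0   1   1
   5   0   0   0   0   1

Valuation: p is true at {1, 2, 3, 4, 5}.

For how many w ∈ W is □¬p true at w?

1

1: successors {1, 3}; ¬p there: 1:F, 3:F. ✗
2: successors {3, 5}; ¬p there: 3:F, 5:F. ✗
3: no successors, so □¬p holds vacuously. ✓
4: successors {2, 4, 5}; ¬p there: 2:F, 4:F, 5:F. ✗
5: successors {5}; ¬p there: 5:F. ✗
Satisfying worlds: {3}.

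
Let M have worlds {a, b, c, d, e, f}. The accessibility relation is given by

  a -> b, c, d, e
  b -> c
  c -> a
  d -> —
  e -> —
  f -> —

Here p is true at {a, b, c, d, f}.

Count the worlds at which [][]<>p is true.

5

a: successors {b, c, d, e}; []<>p there: b:T, c:T, d:T, e:T. ✓
b: successors {c}; []<>p there: c:T. ✓
c: successors {a}; []<>p there: a:F. ✗
d: no successors, so [][]<>p holds vacuously. ✓
e: no successors, so [][]<>p holds vacuously. ✓
f: no successors, so [][]<>p holds vacuously. ✓
Satisfying worlds: {a, b, d, e, f}.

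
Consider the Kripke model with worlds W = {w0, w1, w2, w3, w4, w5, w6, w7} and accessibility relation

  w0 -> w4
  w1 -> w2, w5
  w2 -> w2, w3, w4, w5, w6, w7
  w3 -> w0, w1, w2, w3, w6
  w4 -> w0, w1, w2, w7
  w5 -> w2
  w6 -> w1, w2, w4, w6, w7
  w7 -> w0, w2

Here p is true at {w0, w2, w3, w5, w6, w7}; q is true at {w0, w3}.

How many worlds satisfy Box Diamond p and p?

w0: Box Diamond p is T, p is T. ✓
w1: Box Diamond p is T, p is F. ✗
w2: Box Diamond p is T, p is T. ✓
w3: Box Diamond p is F, p is T. ✗
w4: Box Diamond p is F, p is F. ✗
w5: Box Diamond p is T, p is T. ✓
w6: Box Diamond p is T, p is T. ✓
w7: Box Diamond p is F, p is T. ✗
Satisfying worlds: {w0, w2, w5, w6}.

4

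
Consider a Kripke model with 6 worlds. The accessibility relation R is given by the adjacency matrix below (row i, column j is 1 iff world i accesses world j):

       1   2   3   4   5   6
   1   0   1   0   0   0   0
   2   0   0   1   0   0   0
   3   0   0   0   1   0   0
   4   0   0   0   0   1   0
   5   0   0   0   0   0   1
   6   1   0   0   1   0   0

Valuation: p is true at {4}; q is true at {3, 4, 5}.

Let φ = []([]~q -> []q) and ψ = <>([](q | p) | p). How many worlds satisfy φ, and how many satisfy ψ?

4 and 4

For []([]~q -> []q):
1: successors {2}; []~q -> []q there: 2:T. ✓
2: successors {3}; []~q -> []q there: 3:T. ✓
3: successors {4}; []~q -> []q there: 4:T. ✓
4: successors {5}; []~q -> []q there: 5:F. ✗
5: successors {6}; []~q -> []q there: 6:T. ✓
6: successors {1, 4}; []~q -> []q there: 1:F, 4:T. ✗
— 4 worlds.
For <>([](q | p) | p):
1: successors {2}; [](q | p) | p there: 2:T. ✓
2: successors {3}; [](q | p) | p there: 3:T. ✓
3: successors {4}; [](q | p) | p there: 4:T. ✓
4: successors {5}; [](q | p) | p there: 5:F. ✗
5: successors {6}; [](q | p) | p there: 6:F. ✗
6: successors {1, 4}; [](q | p) | p there: 1:F, 4:T. ✓
— 4 worlds.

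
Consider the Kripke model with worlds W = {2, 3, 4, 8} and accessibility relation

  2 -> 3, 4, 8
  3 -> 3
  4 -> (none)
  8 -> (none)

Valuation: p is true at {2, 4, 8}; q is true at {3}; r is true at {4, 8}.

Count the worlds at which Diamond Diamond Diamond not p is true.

2: successors {3, 4, 8}; Diamond Diamond not p there: 3:T, 4:F, 8:F. ✓
3: successors {3}; Diamond Diamond not p there: 3:T. ✓
4: no successors, so Diamond Diamond Diamond not p fails. ✗
8: no successors, so Diamond Diamond Diamond not p fails. ✗
Satisfying worlds: {2, 3}.

2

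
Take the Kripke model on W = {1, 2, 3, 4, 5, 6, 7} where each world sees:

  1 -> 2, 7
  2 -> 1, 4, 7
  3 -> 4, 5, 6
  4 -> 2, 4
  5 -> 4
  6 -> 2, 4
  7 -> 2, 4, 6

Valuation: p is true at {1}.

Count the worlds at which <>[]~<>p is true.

5

1: successors {2, 7}; []~<>p there: 2:T, 7:F. ✓
2: successors {1, 4, 7}; []~<>p there: 1:F, 4:F, 7:F. ✗
3: successors {4, 5, 6}; []~<>p there: 4:F, 5:T, 6:F. ✓
4: successors {2, 4}; []~<>p there: 2:T, 4:F. ✓
5: successors {4}; []~<>p there: 4:F. ✗
6: successors {2, 4}; []~<>p there: 2:T, 4:F. ✓
7: successors {2, 4, 6}; []~<>p there: 2:T, 4:F, 6:F. ✓
Satisfying worlds: {1, 3, 4, 6, 7}.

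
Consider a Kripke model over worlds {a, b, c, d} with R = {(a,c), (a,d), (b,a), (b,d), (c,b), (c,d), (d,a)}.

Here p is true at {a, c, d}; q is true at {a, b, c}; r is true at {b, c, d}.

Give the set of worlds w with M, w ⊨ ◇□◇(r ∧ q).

a: successors {c, d}; □◇(r ∧ q) there: c:F, d:T. ✓
b: successors {a, d}; □◇(r ∧ q) there: a:F, d:T. ✓
c: successors {b, d}; □◇(r ∧ q) there: b:F, d:T. ✓
d: successors {a}; □◇(r ∧ q) there: a:F. ✗

{a, b, c}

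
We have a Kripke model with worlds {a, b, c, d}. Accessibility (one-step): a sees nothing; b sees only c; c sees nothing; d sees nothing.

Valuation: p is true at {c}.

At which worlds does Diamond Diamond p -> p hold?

a: Diamond Diamond p is F, p is F. ✓
b: Diamond Diamond p is F, p is F. ✓
c: Diamond Diamond p is F, p is T. ✓
d: Diamond Diamond p is F, p is F. ✓

{a, b, c, d}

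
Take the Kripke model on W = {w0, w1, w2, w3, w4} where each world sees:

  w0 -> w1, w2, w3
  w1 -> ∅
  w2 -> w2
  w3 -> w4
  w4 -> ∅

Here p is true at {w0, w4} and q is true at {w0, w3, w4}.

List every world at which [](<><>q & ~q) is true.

{w1, w4}

w0: successors {w1, w2, w3}; <><>q & ~q there: w1:F, w2:F, w3:F. ✗
w1: no successors, so [](<><>q & ~q) holds vacuously. ✓
w2: successors {w2}; <><>q & ~q there: w2:F. ✗
w3: successors {w4}; <><>q & ~q there: w4:F. ✗
w4: no successors, so [](<><>q & ~q) holds vacuously. ✓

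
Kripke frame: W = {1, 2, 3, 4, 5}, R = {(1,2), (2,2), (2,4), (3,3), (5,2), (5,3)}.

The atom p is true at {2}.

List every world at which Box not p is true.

1: successors {2}; not p there: 2:F. ✗
2: successors {2, 4}; not p there: 2:F, 4:T. ✗
3: successors {3}; not p there: 3:T. ✓
4: no successors, so Box not p holds vacuously. ✓
5: successors {2, 3}; not p there: 2:F, 3:T. ✗

{3, 4}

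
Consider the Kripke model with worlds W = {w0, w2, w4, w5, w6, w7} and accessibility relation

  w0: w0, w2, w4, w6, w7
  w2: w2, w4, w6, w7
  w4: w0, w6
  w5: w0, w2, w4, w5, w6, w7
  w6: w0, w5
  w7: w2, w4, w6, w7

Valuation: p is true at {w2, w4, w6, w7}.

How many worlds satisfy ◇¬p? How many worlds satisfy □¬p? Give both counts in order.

4 and 1

For ◇¬p:
w0: successors {w0, w2, w4, w6, w7}; ¬p there: w0:T, w2:F, w4:F, w6:F, w7:F. ✓
w2: successors {w2, w4, w6, w7}; ¬p there: w2:F, w4:F, w6:F, w7:F. ✗
w4: successors {w0, w6}; ¬p there: w0:T, w6:F. ✓
w5: successors {w0, w2, w4, w5, w6, w7}; ¬p there: w0:T, w2:F, w4:F, w5:T, w6:F, w7:F. ✓
w6: successors {w0, w5}; ¬p there: w0:T, w5:T. ✓
w7: successors {w2, w4, w6, w7}; ¬p there: w2:F, w4:F, w6:F, w7:F. ✗
— 4 worlds.
For □¬p:
w0: successors {w0, w2, w4, w6, w7}; ¬p there: w0:T, w2:F, w4:F, w6:F, w7:F. ✗
w2: successors {w2, w4, w6, w7}; ¬p there: w2:F, w4:F, w6:F, w7:F. ✗
w4: successors {w0, w6}; ¬p there: w0:T, w6:F. ✗
w5: successors {w0, w2, w4, w5, w6, w7}; ¬p there: w0:T, w2:F, w4:F, w5:T, w6:F, w7:F. ✗
w6: successors {w0, w5}; ¬p there: w0:T, w5:T. ✓
w7: successors {w2, w4, w6, w7}; ¬p there: w2:F, w4:F, w6:F, w7:F. ✗
— 1 world.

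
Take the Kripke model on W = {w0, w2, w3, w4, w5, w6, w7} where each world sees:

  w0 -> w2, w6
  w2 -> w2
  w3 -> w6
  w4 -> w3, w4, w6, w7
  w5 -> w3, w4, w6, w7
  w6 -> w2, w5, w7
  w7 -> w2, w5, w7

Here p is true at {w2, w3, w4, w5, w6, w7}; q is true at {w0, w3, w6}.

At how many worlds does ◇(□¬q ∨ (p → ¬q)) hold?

7

w0: successors {w2, w6}; □¬q ∨ (p → ¬q) there: w2:T, w6:T. ✓
w2: successors {w2}; □¬q ∨ (p → ¬q) there: w2:T. ✓
w3: successors {w6}; □¬q ∨ (p → ¬q) there: w6:T. ✓
w4: successors {w3, w4, w6, w7}; □¬q ∨ (p → ¬q) there: w3:F, w4:T, w6:T, w7:T. ✓
w5: successors {w3, w4, w6, w7}; □¬q ∨ (p → ¬q) there: w3:F, w4:T, w6:T, w7:T. ✓
w6: successors {w2, w5, w7}; □¬q ∨ (p → ¬q) there: w2:T, w5:T, w7:T. ✓
w7: successors {w2, w5, w7}; □¬q ∨ (p → ¬q) there: w2:T, w5:T, w7:T. ✓
Satisfying worlds: {w0, w2, w3, w4, w5, w6, w7}.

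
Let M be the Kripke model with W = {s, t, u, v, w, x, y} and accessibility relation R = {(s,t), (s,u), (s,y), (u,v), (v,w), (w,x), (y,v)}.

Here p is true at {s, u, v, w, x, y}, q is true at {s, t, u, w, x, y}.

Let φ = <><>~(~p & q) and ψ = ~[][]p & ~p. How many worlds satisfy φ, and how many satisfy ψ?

4 and 0

For <><>~(~p & q):
s: successors {t, u, y}; <>~(~p & q) there: t:F, u:T, y:T. ✓
t: no successors, so <><>~(~p & q) fails. ✗
u: successors {v}; <>~(~p & q) there: v:T. ✓
v: successors {w}; <>~(~p & q) there: w:T. ✓
w: successors {x}; <>~(~p & q) there: x:F. ✗
x: no successors, so <><>~(~p & q) fails. ✗
y: successors {v}; <>~(~p & q) there: v:T. ✓
— 4 worlds.
For ~[][]p & ~p:
s: ~[][]p is F, ~p is F. ✗
t: ~[][]p is F, ~p is T. ✗
u: ~[][]p is F, ~p is F. ✗
v: ~[][]p is F, ~p is F. ✗
w: ~[][]p is F, ~p is F. ✗
x: ~[][]p is F, ~p is F. ✗
y: ~[][]p is F, ~p is F. ✗
— 0 worlds.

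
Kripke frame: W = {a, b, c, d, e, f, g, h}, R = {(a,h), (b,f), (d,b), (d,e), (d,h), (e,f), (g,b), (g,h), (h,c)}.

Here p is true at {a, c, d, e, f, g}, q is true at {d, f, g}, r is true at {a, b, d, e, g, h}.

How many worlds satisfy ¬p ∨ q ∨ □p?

a: ¬p is F, q ∨ □p is F. ✗
b: ¬p is T, q ∨ □p is T. ✓
c: ¬p is F, q ∨ □p is T. ✓
d: ¬p is F, q ∨ □p is T. ✓
e: ¬p is F, q ∨ □p is T. ✓
f: ¬p is F, q ∨ □p is T. ✓
g: ¬p is F, q ∨ □p is T. ✓
h: ¬p is T, q ∨ □p is T. ✓
Satisfying worlds: {b, c, d, e, f, g, h}.

7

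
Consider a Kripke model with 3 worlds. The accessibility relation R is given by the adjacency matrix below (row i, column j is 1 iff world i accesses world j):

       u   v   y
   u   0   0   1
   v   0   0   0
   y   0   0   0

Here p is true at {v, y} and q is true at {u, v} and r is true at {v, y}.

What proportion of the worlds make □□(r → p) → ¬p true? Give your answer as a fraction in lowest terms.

1/3

u: □□(r → p) is T, ¬p is T. ✓
v: □□(r → p) is T, ¬p is F. ✗
y: □□(r → p) is T, ¬p is F. ✗
That's 1 of 3 worlds, so 1/3.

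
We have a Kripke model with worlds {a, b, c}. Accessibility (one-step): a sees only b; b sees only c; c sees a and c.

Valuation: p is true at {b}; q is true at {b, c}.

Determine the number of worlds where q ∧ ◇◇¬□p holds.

2

a: q is F, ◇◇¬□p is T. ✗
b: q is T, ◇◇¬□p is T. ✓
c: q is T, ◇◇¬□p is T. ✓
Satisfying worlds: {b, c}.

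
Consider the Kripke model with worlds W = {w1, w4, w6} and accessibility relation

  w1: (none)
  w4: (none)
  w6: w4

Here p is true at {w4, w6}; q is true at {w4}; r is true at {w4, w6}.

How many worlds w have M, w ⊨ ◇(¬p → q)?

w1: no successors, so ◇(¬p → q) fails. ✗
w4: no successors, so ◇(¬p → q) fails. ✗
w6: successors {w4}; ¬p → q there: w4:T. ✓
Satisfying worlds: {w6}.

1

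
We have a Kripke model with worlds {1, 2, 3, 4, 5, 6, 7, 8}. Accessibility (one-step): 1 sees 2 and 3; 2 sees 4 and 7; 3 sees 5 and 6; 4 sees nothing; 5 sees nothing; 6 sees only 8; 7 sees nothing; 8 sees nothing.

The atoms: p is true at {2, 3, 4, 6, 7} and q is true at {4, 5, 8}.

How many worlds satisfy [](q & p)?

4

1: successors {2, 3}; q & p there: 2:F, 3:F. ✗
2: successors {4, 7}; q & p there: 4:T, 7:F. ✗
3: successors {5, 6}; q & p there: 5:F, 6:F. ✗
4: no successors, so [](q & p) holds vacuously. ✓
5: no successors, so [](q & p) holds vacuously. ✓
6: successors {8}; q & p there: 8:F. ✗
7: no successors, so [](q & p) holds vacuously. ✓
8: no successors, so [](q & p) holds vacuously. ✓
Satisfying worlds: {4, 5, 7, 8}.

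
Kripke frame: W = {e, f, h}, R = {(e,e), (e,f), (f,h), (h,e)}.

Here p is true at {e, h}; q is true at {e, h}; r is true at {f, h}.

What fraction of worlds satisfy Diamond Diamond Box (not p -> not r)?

e: successors {e, f}; Diamond Box (not p -> not r) there: e:T, f:T. ✓
f: successors {h}; Diamond Box (not p -> not r) there: h:F. ✗
h: successors {e}; Diamond Box (not p -> not r) there: e:T. ✓
That's 2 of 3 worlds, so 2/3.

2/3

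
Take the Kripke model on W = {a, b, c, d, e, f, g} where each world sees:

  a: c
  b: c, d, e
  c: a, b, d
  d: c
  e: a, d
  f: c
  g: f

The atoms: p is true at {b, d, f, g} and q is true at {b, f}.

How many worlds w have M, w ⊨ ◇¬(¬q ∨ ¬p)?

a: successors {c}; ¬(¬q ∨ ¬p) there: c:F. ✗
b: successors {c, d, e}; ¬(¬q ∨ ¬p) there: c:F, d:F, e:F. ✗
c: successors {a, b, d}; ¬(¬q ∨ ¬p) there: a:F, b:T, d:F. ✓
d: successors {c}; ¬(¬q ∨ ¬p) there: c:F. ✗
e: successors {a, d}; ¬(¬q ∨ ¬p) there: a:F, d:F. ✗
f: successors {c}; ¬(¬q ∨ ¬p) there: c:F. ✗
g: successors {f}; ¬(¬q ∨ ¬p) there: f:T. ✓
Satisfying worlds: {c, g}.

2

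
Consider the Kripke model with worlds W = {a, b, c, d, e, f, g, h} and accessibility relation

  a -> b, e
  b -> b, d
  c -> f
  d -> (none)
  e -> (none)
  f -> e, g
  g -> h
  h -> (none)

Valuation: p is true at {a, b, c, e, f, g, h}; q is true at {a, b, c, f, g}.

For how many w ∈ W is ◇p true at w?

5

a: successors {b, e}; p there: b:T, e:T. ✓
b: successors {b, d}; p there: b:T, d:F. ✓
c: successors {f}; p there: f:T. ✓
d: no successors, so ◇p fails. ✗
e: no successors, so ◇p fails. ✗
f: successors {e, g}; p there: e:T, g:T. ✓
g: successors {h}; p there: h:T. ✓
h: no successors, so ◇p fails. ✗
Satisfying worlds: {a, b, c, f, g}.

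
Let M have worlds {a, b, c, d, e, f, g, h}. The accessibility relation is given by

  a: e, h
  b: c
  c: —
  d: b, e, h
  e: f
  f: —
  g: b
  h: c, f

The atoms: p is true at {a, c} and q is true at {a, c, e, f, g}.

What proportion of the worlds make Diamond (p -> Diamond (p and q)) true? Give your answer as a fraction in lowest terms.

a: successors {e, h}; p -> Diamond (p and q) there: e:T, h:T. ✓
b: successors {c}; p -> Diamond (p and q) there: c:F. ✗
c: no successors, so Diamond (p -> Diamond (p and q)) fails. ✗
d: successors {b, e, h}; p -> Diamond (p and q) there: b:T, e:T, h:T. ✓
e: successors {f}; p -> Diamond (p and q) there: f:T. ✓
f: no successors, so Diamond (p -> Diamond (p and q)) fails. ✗
g: successors {b}; p -> Diamond (p and q) there: b:T. ✓
h: successors {c, f}; p -> Diamond (p and q) there: c:F, f:T. ✓
That's 5 of 8 worlds, so 5/8.

5/8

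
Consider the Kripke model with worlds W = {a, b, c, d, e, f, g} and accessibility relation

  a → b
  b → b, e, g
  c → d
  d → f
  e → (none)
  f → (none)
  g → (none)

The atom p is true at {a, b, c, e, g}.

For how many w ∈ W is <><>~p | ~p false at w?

a: <><>~p is F, ~p is F. ✗
b: <><>~p is F, ~p is F. ✗
c: <><>~p is T, ~p is F. ✓
d: <><>~p is F, ~p is T. ✓
e: <><>~p is F, ~p is F. ✗
f: <><>~p is F, ~p is T. ✓
g: <><>~p is F, ~p is F. ✗
Satisfying worlds: {c, d, f}.
So <><>~p | ~p fails at the other 4 worlds.

4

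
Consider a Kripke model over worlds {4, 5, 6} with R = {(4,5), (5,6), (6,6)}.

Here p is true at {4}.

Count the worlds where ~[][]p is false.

0

4: [][]p is F. ✓
5: [][]p is F. ✓
6: [][]p is F. ✓
Satisfying worlds: {4, 5, 6}.
So ~[][]p fails at the other 0 worlds.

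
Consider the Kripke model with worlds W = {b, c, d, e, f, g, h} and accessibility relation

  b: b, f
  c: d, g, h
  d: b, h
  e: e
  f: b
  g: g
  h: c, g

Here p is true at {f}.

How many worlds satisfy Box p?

b: successors {b, f}; p there: b:F, f:T. ✗
c: successors {d, g, h}; p there: d:F, g:F, h:F. ✗
d: successors {b, h}; p there: b:F, h:F. ✗
e: successors {e}; p there: e:F. ✗
f: successors {b}; p there: b:F. ✗
g: successors {g}; p there: g:F. ✗
h: successors {c, g}; p there: c:F, g:F. ✗
Satisfying worlds: ∅.

0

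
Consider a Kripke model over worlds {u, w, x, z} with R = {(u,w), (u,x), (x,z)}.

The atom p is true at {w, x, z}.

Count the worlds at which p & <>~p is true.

u: p is F, <>~p is F. ✗
w: p is T, <>~p is F. ✗
x: p is T, <>~p is F. ✗
z: p is T, <>~p is F. ✗
Satisfying worlds: ∅.

0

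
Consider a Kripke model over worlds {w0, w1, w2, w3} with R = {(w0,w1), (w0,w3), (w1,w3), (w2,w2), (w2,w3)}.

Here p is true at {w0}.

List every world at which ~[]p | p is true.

w0: ~[]p is T, p is T. ✓
w1: ~[]p is T, p is F. ✓
w2: ~[]p is T, p is F. ✓
w3: ~[]p is F, p is F. ✗

{w0, w1, w2}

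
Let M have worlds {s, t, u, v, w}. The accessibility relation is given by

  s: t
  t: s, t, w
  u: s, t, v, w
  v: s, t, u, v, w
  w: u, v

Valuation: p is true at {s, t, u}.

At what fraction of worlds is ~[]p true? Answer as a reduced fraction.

4/5

s: []p is T. ✗
t: []p is F. ✓
u: []p is F. ✓
v: []p is F. ✓
w: []p is F. ✓
That's 4 of 5 worlds, so 4/5.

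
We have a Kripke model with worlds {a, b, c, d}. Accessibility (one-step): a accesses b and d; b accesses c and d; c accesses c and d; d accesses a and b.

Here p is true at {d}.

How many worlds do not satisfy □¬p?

a: successors {b, d}; ¬p there: b:T, d:F. ✗
b: successors {c, d}; ¬p there: c:T, d:F. ✗
c: successors {c, d}; ¬p there: c:T, d:F. ✗
d: successors {a, b}; ¬p there: a:T, b:T. ✓
Satisfying worlds: {d}.
So □¬p fails at the other 3 worlds.

3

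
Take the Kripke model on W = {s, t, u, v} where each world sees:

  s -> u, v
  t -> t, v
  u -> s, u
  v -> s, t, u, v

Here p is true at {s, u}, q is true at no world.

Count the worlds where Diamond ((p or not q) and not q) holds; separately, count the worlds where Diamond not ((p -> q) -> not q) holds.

4 and 0

For Diamond ((p or not q) and not q):
s: successors {u, v}; (p or not q) and not q there: u:T, v:T. ✓
t: successors {t, v}; (p or not q) and not q there: t:T, v:T. ✓
u: successors {s, u}; (p or not q) and not q there: s:T, u:T. ✓
v: successors {s, t, u, v}; (p or not q) and not q there: s:T, t:T, u:T, v:T. ✓
— 4 worlds.
For Diamond not ((p -> q) -> not q):
s: successors {u, v}; not ((p -> q) -> not q) there: u:F, v:F. ✗
t: successors {t, v}; not ((p -> q) -> not q) there: t:F, v:F. ✗
u: successors {s, u}; not ((p -> q) -> not q) there: s:F, u:F. ✗
v: successors {s, t, u, v}; not ((p -> q) -> not q) there: s:F, t:F, u:F, v:F. ✗
— 0 worlds.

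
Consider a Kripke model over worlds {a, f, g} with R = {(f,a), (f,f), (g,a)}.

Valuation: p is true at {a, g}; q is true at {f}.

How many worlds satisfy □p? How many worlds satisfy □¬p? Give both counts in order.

2 and 1

For □p:
a: no successors, so □p holds vacuously. ✓
f: successors {a, f}; p there: a:T, f:F. ✗
g: successors {a}; p there: a:T. ✓
— 2 worlds.
For □¬p:
a: no successors, so □¬p holds vacuously. ✓
f: successors {a, f}; ¬p there: a:F, f:T. ✗
g: successors {a}; ¬p there: a:F. ✗
— 1 world.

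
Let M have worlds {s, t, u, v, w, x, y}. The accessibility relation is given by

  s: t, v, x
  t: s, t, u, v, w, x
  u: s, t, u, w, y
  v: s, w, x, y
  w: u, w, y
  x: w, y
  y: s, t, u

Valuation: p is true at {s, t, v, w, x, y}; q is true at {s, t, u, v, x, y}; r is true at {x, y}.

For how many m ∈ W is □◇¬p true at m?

2

s: successors {t, v, x}; ◇¬p there: t:T, v:F, x:F. ✗
t: successors {s, t, u, v, w, x}; ◇¬p there: s:F, t:T, u:T, v:F, w:T, x:F. ✗
u: successors {s, t, u, w, y}; ◇¬p there: s:F, t:T, u:T, w:T, y:T. ✗
v: successors {s, w, x, y}; ◇¬p there: s:F, w:T, x:F, y:T. ✗
w: successors {u, w, y}; ◇¬p there: u:T, w:T, y:T. ✓
x: successors {w, y}; ◇¬p there: w:T, y:T. ✓
y: successors {s, t, u}; ◇¬p there: s:F, t:T, u:T. ✗
Satisfying worlds: {w, x}.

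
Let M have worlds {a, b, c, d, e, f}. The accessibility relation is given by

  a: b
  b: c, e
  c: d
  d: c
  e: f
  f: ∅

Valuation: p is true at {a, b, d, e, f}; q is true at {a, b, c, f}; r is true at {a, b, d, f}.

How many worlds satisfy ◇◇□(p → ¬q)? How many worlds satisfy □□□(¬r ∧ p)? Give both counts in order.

For ◇◇□(p → ¬q):
a: successors {b}; ◇□(p → ¬q) there: b:T. ✓
b: successors {c, e}; ◇□(p → ¬q) there: c:T, e:T. ✓
c: successors {d}; ◇□(p → ¬q) there: d:T. ✓
d: successors {c}; ◇□(p → ¬q) there: c:T. ✓
e: successors {f}; ◇□(p → ¬q) there: f:F. ✗
f: no successors, so ◇◇□(p → ¬q) fails. ✗
— 4 worlds.
For □□□(¬r ∧ p):
a: successors {b}; □□(¬r ∧ p) there: b:F. ✗
b: successors {c, e}; □□(¬r ∧ p) there: c:F, e:T. ✗
c: successors {d}; □□(¬r ∧ p) there: d:F. ✗
d: successors {c}; □□(¬r ∧ p) there: c:F. ✗
e: successors {f}; □□(¬r ∧ p) there: f:T. ✓
f: no successors, so □□□(¬r ∧ p) holds vacuously. ✓
— 2 worlds.

4 and 2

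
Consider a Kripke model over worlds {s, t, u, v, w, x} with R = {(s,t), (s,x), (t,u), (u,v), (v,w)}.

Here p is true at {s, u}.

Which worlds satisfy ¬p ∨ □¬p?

{s, t, u, v, w, x}

s: ¬p is F, □¬p is T. ✓
t: ¬p is T, □¬p is F. ✓
u: ¬p is F, □¬p is T. ✓
v: ¬p is T, □¬p is T. ✓
w: ¬p is T, □¬p is T. ✓
x: ¬p is T, □¬p is T. ✓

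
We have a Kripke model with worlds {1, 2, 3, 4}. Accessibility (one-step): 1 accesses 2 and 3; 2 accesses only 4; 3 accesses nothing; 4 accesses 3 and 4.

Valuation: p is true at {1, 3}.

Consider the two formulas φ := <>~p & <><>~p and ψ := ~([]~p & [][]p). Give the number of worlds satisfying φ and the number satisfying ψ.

For <>~p & <><>~p:
1: <>~p is T, <><>~p is T. ✓
2: <>~p is T, <><>~p is T. ✓
3: <>~p is F, <><>~p is F. ✗
4: <>~p is T, <><>~p is T. ✓
— 3 worlds.
For ~([]~p & [][]p):
1: []~p & [][]p is F. ✓
2: []~p & [][]p is F. ✓
3: []~p & [][]p is T. ✗
4: []~p & [][]p is F. ✓
— 3 worlds.

3 and 3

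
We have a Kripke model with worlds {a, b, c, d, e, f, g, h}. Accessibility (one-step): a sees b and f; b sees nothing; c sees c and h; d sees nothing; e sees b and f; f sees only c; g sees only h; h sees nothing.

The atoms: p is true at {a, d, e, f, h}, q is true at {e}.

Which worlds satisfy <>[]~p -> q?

{b, d, e, f, h}

a: <>[]~p is T, q is F. ✗
b: <>[]~p is F, q is F. ✓
c: <>[]~p is T, q is F. ✗
d: <>[]~p is F, q is F. ✓
e: <>[]~p is T, q is T. ✓
f: <>[]~p is F, q is F. ✓
g: <>[]~p is T, q is F. ✗
h: <>[]~p is F, q is F. ✓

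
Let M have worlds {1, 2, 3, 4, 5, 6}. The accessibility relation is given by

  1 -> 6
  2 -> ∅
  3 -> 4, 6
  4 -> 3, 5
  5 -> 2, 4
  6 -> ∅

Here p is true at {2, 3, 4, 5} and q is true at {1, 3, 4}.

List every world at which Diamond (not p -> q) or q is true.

1: Diamond (not p -> q) is F, q is T. ✓
2: Diamond (not p -> q) is F, q is F. ✗
3: Diamond (not p -> q) is T, q is T. ✓
4: Diamond (not p -> q) is T, q is T. ✓
5: Diamond (not p -> q) is T, q is F. ✓
6: Diamond (not p -> q) is F, q is F. ✗

{1, 3, 4, 5}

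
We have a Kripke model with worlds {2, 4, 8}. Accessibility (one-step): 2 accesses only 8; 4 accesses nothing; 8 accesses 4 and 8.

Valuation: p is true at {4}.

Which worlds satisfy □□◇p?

{4}

2: successors {8}; □◇p there: 8:F. ✗
4: no successors, so □□◇p holds vacuously. ✓
8: successors {4, 8}; □◇p there: 4:T, 8:F. ✗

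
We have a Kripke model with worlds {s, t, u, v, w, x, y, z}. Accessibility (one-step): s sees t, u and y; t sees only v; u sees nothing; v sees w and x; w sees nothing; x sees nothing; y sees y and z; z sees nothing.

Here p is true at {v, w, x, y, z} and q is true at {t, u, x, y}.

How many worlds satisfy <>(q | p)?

4

s: successors {t, u, y}; q | p there: t:T, u:T, y:T. ✓
t: successors {v}; q | p there: v:T. ✓
u: no successors, so <>(q | p) fails. ✗
v: successors {w, x}; q | p there: w:T, x:T. ✓
w: no successors, so <>(q | p) fails. ✗
x: no successors, so <>(q | p) fails. ✗
y: successors {y, z}; q | p there: y:T, z:T. ✓
z: no successors, so <>(q | p) fails. ✗
Satisfying worlds: {s, t, v, y}.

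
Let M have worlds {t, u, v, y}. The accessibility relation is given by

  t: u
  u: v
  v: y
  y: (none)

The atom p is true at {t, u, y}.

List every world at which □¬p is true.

t: successors {u}; ¬p there: u:F. ✗
u: successors {v}; ¬p there: v:T. ✓
v: successors {y}; ¬p there: y:F. ✗
y: no successors, so □¬p holds vacuously. ✓

{u, y}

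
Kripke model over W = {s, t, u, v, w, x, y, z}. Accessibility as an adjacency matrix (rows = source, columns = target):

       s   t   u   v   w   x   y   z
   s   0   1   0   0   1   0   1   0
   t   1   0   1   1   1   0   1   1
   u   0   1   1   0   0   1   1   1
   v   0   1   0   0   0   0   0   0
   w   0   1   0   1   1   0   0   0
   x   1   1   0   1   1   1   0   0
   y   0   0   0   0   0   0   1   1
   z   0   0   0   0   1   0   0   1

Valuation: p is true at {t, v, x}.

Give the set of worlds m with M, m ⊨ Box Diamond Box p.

{v}

s: successors {t, w, y}; Diamond Box p there: t:T, w:T, y:F. ✗
t: successors {s, u, v, w, y, z}; Diamond Box p there: s:F, u:F, v:F, w:T, y:F, z:F. ✗
u: successors {t, u, x, y, z}; Diamond Box p there: t:T, u:F, x:T, y:F, z:F. ✗
v: successors {t}; Diamond Box p there: t:T. ✓
w: successors {t, v, w}; Diamond Box p there: t:T, v:F, w:T. ✗
x: successors {s, t, v, w, x}; Diamond Box p there: s:F, t:T, v:F, w:T, x:T. ✗
y: successors {y, z}; Diamond Box p there: y:F, z:F. ✗
z: successors {w, z}; Diamond Box p there: w:T, z:F. ✗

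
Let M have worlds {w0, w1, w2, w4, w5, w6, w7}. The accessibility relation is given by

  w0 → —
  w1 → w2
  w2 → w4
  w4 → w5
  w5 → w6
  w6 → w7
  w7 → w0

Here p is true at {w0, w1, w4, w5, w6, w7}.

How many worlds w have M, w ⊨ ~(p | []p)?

0

w0: p | []p is T. ✗
w1: p | []p is T. ✗
w2: p | []p is T. ✗
w4: p | []p is T. ✗
w5: p | []p is T. ✗
w6: p | []p is T. ✗
w7: p | []p is T. ✗
Satisfying worlds: ∅.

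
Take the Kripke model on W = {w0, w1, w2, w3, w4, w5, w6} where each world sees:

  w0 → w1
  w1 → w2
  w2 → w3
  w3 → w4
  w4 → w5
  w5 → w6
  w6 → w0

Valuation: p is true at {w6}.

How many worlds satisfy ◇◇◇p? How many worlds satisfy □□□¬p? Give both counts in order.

1 and 6

For ◇◇◇p:
w0: successors {w1}; ◇◇p there: w1:F. ✗
w1: successors {w2}; ◇◇p there: w2:F. ✗
w2: successors {w3}; ◇◇p there: w3:F. ✗
w3: successors {w4}; ◇◇p there: w4:T. ✓
w4: successors {w5}; ◇◇p there: w5:F. ✗
w5: successors {w6}; ◇◇p there: w6:F. ✗
w6: successors {w0}; ◇◇p there: w0:F. ✗
— 1 world.
For □□□¬p:
w0: successors {w1}; □□¬p there: w1:T. ✓
w1: successors {w2}; □□¬p there: w2:T. ✓
w2: successors {w3}; □□¬p there: w3:T. ✓
w3: successors {w4}; □□¬p there: w4:F. ✗
w4: successors {w5}; □□¬p there: w5:T. ✓
w5: successors {w6}; □□¬p there: w6:T. ✓
w6: successors {w0}; □□¬p there: w0:T. ✓
— 6 worlds.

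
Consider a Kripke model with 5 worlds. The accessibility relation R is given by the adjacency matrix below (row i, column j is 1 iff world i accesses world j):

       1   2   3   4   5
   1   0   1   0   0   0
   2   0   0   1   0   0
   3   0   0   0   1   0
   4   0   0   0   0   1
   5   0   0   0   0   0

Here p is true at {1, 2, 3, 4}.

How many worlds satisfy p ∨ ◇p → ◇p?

4

1: p ∨ ◇p is T, ◇p is T. ✓
2: p ∨ ◇p is T, ◇p is T. ✓
3: p ∨ ◇p is T, ◇p is T. ✓
4: p ∨ ◇p is T, ◇p is F. ✗
5: p ∨ ◇p is F, ◇p is F. ✓
Satisfying worlds: {1, 2, 3, 5}.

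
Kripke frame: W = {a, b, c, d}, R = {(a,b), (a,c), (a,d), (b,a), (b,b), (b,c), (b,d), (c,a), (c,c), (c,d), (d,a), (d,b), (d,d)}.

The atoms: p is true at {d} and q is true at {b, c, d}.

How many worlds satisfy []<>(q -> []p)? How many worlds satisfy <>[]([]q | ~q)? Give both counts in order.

1 and 0

For []<>(q -> []p):
a: successors {b, c, d}; <>(q -> []p) there: b:T, c:T, d:T. ✓
b: successors {a, b, c, d}; <>(q -> []p) there: a:F, b:T, c:T, d:T. ✗
c: successors {a, c, d}; <>(q -> []p) there: a:F, c:T, d:T. ✗
d: successors {a, b, d}; <>(q -> []p) there: a:F, b:T, d:T. ✗
— 1 world.
For <>[]([]q | ~q):
a: successors {b, c, d}; []([]q | ~q) there: b:F, c:F, d:F. ✗
b: successors {a, b, c, d}; []([]q | ~q) there: a:F, b:F, c:F, d:F. ✗
c: successors {a, c, d}; []([]q | ~q) there: a:F, c:F, d:F. ✗
d: successors {a, b, d}; []([]q | ~q) there: a:F, b:F, d:F. ✗
— 0 worlds.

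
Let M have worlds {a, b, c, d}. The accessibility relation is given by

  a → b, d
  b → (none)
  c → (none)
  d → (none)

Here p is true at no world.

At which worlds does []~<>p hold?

a: successors {b, d}; ~<>p there: b:T, d:T. ✓
b: no successors, so []~<>p holds vacuously. ✓
c: no successors, so []~<>p holds vacuously. ✓
d: no successors, so []~<>p holds vacuously. ✓

{a, b, c, d}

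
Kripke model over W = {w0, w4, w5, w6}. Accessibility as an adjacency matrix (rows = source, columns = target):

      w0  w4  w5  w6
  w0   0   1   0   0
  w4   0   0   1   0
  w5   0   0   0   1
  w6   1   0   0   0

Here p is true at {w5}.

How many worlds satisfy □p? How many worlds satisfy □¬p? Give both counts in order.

1 and 3

For □p:
w0: successors {w4}; p there: w4:F. ✗
w4: successors {w5}; p there: w5:T. ✓
w5: successors {w6}; p there: w6:F. ✗
w6: successors {w0}; p there: w0:F. ✗
— 1 world.
For □¬p:
w0: successors {w4}; ¬p there: w4:T. ✓
w4: successors {w5}; ¬p there: w5:F. ✗
w5: successors {w6}; ¬p there: w6:T. ✓
w6: successors {w0}; ¬p there: w0:T. ✓
— 3 worlds.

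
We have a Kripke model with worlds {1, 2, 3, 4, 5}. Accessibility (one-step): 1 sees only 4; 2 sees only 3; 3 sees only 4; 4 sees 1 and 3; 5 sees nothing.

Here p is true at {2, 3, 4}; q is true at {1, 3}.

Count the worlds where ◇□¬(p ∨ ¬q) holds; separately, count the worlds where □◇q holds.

0 and 3

For ◇□¬(p ∨ ¬q):
1: successors {4}; □¬(p ∨ ¬q) there: 4:F. ✗
2: successors {3}; □¬(p ∨ ¬q) there: 3:F. ✗
3: successors {4}; □¬(p ∨ ¬q) there: 4:F. ✗
4: successors {1, 3}; □¬(p ∨ ¬q) there: 1:F, 3:F. ✗
5: no successors, so ◇□¬(p ∨ ¬q) fails. ✗
— 0 worlds.
For □◇q:
1: successors {4}; ◇q there: 4:T. ✓
2: successors {3}; ◇q there: 3:F. ✗
3: successors {4}; ◇q there: 4:T. ✓
4: successors {1, 3}; ◇q there: 1:F, 3:F. ✗
5: no successors, so □◇q holds vacuously. ✓
— 3 worlds.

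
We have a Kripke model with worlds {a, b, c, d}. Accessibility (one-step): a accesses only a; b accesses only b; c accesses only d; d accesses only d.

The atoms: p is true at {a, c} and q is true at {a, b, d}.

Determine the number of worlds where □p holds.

a: successors {a}; p there: a:T. ✓
b: successors {b}; p there: b:F. ✗
c: successors {d}; p there: d:F. ✗
d: successors {d}; p there: d:F. ✗
Satisfying worlds: {a}.

1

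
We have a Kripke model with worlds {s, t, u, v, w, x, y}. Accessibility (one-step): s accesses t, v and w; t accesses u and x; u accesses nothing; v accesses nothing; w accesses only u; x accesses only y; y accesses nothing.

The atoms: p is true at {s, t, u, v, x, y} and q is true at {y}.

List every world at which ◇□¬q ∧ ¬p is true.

s: ◇□¬q is T, ¬p is F. ✗
t: ◇□¬q is T, ¬p is F. ✗
u: ◇□¬q is F, ¬p is F. ✗
v: ◇□¬q is F, ¬p is F. ✗
w: ◇□¬q is T, ¬p is T. ✓
x: ◇□¬q is T, ¬p is F. ✗
y: ◇□¬q is F, ¬p is F. ✗

{w}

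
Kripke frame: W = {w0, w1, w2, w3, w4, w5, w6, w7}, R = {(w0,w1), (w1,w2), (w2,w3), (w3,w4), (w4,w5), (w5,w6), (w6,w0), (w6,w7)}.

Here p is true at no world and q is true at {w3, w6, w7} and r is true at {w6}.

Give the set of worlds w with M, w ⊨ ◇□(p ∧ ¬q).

{w6}

w0: successors {w1}; □(p ∧ ¬q) there: w1:F. ✗
w1: successors {w2}; □(p ∧ ¬q) there: w2:F. ✗
w2: successors {w3}; □(p ∧ ¬q) there: w3:F. ✗
w3: successors {w4}; □(p ∧ ¬q) there: w4:F. ✗
w4: successors {w5}; □(p ∧ ¬q) there: w5:F. ✗
w5: successors {w6}; □(p ∧ ¬q) there: w6:F. ✗
w6: successors {w0, w7}; □(p ∧ ¬q) there: w0:F, w7:T. ✓
w7: no successors, so ◇□(p ∧ ¬q) fails. ✗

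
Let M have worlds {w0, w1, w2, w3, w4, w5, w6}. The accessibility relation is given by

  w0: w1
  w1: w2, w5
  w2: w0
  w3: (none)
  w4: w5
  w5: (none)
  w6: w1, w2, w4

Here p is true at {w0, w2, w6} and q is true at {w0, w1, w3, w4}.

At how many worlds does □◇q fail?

w0: successors {w1}; ◇q there: w1:F. ✗
w1: successors {w2, w5}; ◇q there: w2:T, w5:F. ✗
w2: successors {w0}; ◇q there: w0:T. ✓
w3: no successors, so □◇q holds vacuously. ✓
w4: successors {w5}; ◇q there: w5:F. ✗
w5: no successors, so □◇q holds vacuously. ✓
w6: successors {w1, w2, w4}; ◇q there: w1:F, w2:T, w4:F. ✗
Satisfying worlds: {w2, w3, w5}.
So □◇q fails at the other 4 worlds.

4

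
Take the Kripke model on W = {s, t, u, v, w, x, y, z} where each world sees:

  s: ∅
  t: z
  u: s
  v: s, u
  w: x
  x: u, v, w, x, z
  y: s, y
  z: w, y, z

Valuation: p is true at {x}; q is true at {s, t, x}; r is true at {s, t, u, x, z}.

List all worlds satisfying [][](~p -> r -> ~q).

s: no successors, so [][](~p -> r -> ~q) holds vacuously. ✓
t: successors {z}; [](~p -> r -> ~q) there: z:T. ✓
u: successors {s}; [](~p -> r -> ~q) there: s:T. ✓
v: successors {s, u}; [](~p -> r -> ~q) there: s:T, u:F. ✗
w: successors {x}; [](~p -> r -> ~q) there: x:T. ✓
x: successors {u, v, w, x, z}; [](~p -> r -> ~q) there: u:F, v:F, w:T, x:T, z:T. ✗
y: successors {s, y}; [](~p -> r -> ~q) there: s:T, y:F. ✗
z: successors {w, y, z}; [](~p -> r -> ~q) there: w:T, y:F, z:T. ✗

{s, t, u, w}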